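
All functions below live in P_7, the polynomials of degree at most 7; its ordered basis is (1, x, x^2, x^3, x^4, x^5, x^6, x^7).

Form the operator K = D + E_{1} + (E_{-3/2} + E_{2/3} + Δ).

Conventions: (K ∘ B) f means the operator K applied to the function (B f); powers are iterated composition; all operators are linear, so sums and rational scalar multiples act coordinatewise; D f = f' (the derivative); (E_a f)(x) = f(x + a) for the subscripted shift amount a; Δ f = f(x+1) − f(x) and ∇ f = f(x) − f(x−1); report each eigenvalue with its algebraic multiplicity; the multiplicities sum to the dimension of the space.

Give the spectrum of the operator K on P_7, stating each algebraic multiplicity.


image of 1: 3
image of x: 3x + 13/6
image of x^2: 3x^2 + (13/3)x + 169/36
image of x^3: 3x^3 + (13/2)x^2 + (169/12)x - 233/216
image of x^4: 3x^4 + (26/3)x^3 + (169/6)x^2 - (233/54)x + 9409/1296
image of x^5: 3x^5 + (65/6)x^4 + (845/18)x^3 - (1165/108)x^2 + (47045/1296)x - 42473/7776
image of x^6: 3x^6 + 13x^5 + (845/12)x^4 - (1165/54)x^3 + (47045/432)x^2 - (42473/1296)x + 628849/46656
image of x^7: 3x^7 + (91/6)x^6 + (1183/12)x^5 - (8155/216)x^4 + (329315/1296)x^3 - (297311/2592)x^2 + (4401943/46656)x - 4206713/279936
the matrix is upper triangular; its diagonal is (3, 3, 3, 3, 3, 3, 3, 3)
for a triangular matrix the eigenvalues are the diagonal entries, with algebraic multiplicity their repetition count

λ = 3 (multiplicity 8)


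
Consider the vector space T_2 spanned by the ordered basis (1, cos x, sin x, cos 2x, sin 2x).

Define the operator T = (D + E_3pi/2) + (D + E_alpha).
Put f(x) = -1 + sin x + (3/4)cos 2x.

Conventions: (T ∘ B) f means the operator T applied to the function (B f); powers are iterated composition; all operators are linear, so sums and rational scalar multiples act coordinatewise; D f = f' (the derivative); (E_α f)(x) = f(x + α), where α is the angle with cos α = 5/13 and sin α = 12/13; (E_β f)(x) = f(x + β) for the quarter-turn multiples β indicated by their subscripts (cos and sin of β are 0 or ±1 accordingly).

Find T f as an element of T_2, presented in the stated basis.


the image equals g(x) = -2 + (25/13)cos x + (5/13)sin x - (216/169)cos 2x - (597/169)sin 2x

D f = cos x - (3/2)sin 2x
E_3pi/2 f = -1 - cos x - (3/4)cos 2x
(D + E_3pi/2) f = -1 - (3/4)cos 2x - (3/2)sin 2x
D f = cos x - (3/2)sin 2x
E_alpha f = -1 + (12/13)cos x + (5/13)sin x - (357/676)cos 2x - (90/169)sin 2x
(D + E_alpha) f = -1 + (25/13)cos x + (5/13)sin x - (357/676)cos 2x - (687/338)sin 2x
((D + E_3pi/2) + (D + E_alpha)) f = -2 + (25/13)cos x + (5/13)sin x - (216/169)cos 2x - (597/169)sin 2x


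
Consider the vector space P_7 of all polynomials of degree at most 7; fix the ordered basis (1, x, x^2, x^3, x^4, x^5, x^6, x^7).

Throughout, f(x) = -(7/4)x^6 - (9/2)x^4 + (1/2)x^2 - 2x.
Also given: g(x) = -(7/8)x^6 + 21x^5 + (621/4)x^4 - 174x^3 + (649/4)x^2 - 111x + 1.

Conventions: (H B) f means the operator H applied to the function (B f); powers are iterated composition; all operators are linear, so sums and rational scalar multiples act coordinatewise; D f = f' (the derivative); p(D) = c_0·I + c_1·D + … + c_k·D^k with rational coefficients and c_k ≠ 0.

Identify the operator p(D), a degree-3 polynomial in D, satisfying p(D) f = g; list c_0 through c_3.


D^0 f = -(7/4)x^6 - (9/2)x^4 + (1/2)x^2 - 2x
D^1 f = -(21/2)x^5 - 18x^3 + x - 2
D^2 f = -(105/2)x^4 - 54x^2 + 1
D^3 f = -210x^3 - 108x
matching coefficients of g against c_0 f + c_1 Df + … from the top degree down determines the c_i
solution: c_0 = 1/2, c_1 = -2, c_2 = -3, c_3 = 1

p(D) = (1/2)·I − 2·D − 3·D^2 + D^3, i.e. c_0 = 1/2, c_1 = -2, c_2 = -3, c_3 = 1


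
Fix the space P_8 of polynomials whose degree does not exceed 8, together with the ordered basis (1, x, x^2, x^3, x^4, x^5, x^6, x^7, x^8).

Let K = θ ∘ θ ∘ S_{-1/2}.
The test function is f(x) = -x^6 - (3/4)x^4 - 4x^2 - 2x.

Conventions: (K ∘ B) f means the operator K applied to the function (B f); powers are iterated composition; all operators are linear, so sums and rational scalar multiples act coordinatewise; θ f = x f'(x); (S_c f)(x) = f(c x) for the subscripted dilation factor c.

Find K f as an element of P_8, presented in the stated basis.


the image equals g(x) = -(9/16)x^6 - (3/4)x^4 - 4x^2 + x

S_{-1/2} f = -(1/64)x^6 - (3/64)x^4 - x^2 + x
θ S_{-1/2} f = -(3/32)x^6 - (3/16)x^4 - 2x^2 + x
θ (θ ∘ S_{-1/2}) f = -(9/16)x^6 - (3/4)x^4 - 4x^2 + x


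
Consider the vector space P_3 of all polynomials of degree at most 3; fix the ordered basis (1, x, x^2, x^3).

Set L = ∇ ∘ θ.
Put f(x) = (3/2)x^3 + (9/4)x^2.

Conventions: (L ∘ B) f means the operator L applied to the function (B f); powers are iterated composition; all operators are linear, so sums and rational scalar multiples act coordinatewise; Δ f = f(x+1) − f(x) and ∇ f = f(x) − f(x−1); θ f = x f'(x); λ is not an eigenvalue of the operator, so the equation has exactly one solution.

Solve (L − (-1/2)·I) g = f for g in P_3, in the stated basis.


the result is g(x) = 3x^3 - (99/2)x^2 + 450x - 1116

write g with unknown coordinates in the stated basis and equate coefficients in (L − (-1/2)·I) g = f
solving from the highest basis element down gives g = 3x^3 - (99/2)x^2 + 450x - 1116
check: L g = 27x^2 - 225x + 558
so L g − (-1/2)·g = (3/2)x^3 + (9/4)x^2 = f ✓


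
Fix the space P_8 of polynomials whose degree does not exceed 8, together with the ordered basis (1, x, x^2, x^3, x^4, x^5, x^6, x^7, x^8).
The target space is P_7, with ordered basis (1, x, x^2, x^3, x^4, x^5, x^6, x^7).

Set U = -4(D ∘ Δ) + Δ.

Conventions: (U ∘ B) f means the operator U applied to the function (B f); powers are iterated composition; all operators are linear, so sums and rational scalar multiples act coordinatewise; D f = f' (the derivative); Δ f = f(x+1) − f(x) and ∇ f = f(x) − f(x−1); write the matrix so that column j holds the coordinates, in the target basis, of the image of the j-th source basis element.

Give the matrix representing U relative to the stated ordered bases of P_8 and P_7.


image of 1: 0
image of x: 1
image of x^2: 2x - 7
image of x^3: 3x^2 - 21x - 11
image of x^4: 4x^3 - 42x^2 - 44x - 15
image of x^5: 5x^4 - 70x^3 - 110x^2 - 75x - 19
image of x^6: 6x^5 - 105x^4 - 220x^3 - 225x^2 - 114x - 23
image of x^7: 7x^6 - 147x^5 - 385x^4 - 525x^3 - 399x^2 - 161x - 27
image of x^8: 8x^7 - 196x^6 - 616x^5 - 1050x^4 - 1064x^3 - 644x^2 - 216x - 31
each image's coordinates form column j of the matrix

the matrix is [[0, 1, -7, -11, -15, -19, -23, -27, -31]; [0, 0, 2, -21, -44, -75, -114, -161, -216]; [0, 0, 0, 3, -42, -110, -225, -399, -644]; [0, 0, 0, 0, 4, -70, -220, -525, -1064]; [0, 0, 0, 0, 0, 5, -105, -385, -1050]; [0, 0, 0, 0, 0, 0, 6, -147, -616]; [0, 0, 0, 0, 0, 0, 0, 7, -196]; [0, 0, 0, 0, 0, 0, 0, 0, 8]] (rows listed top to bottom)


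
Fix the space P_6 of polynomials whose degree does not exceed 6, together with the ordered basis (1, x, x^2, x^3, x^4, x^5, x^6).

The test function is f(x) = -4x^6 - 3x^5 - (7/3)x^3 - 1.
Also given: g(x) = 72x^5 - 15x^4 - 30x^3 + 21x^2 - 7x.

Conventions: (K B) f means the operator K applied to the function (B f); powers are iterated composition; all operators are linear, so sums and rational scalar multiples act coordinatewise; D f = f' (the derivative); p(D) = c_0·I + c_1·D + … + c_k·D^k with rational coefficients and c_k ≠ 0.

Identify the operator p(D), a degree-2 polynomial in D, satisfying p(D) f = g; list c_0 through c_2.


D^0 f = -4x^6 - 3x^5 - (7/3)x^3 - 1
D^1 f = -24x^5 - 15x^4 - 7x^2
D^2 f = -120x^4 - 60x^3 - 14x
matching coefficients of g against c_0 f + c_1 Df + … from the top degree down determines the c_i
solution: c_0 = 0, c_1 = -3, c_2 = 1/2

p(D) = -3·D + (1/2)·D^2, i.e. c_0 = 0, c_1 = -3, c_2 = 1/2


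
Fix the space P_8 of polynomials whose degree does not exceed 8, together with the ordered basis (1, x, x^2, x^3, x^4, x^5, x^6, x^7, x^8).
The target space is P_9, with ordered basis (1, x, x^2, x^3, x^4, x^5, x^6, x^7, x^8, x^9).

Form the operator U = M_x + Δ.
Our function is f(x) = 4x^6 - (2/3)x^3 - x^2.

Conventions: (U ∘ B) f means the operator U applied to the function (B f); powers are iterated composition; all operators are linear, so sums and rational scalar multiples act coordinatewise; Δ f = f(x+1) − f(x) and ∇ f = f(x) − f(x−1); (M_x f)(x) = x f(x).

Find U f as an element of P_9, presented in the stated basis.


M_x f = 4x^7 - (2/3)x^4 - x^3
Δ f = 24x^5 + 60x^4 + 80x^3 + 58x^2 + 20x + 7/3
(M_x + Δ) f = 4x^7 + 24x^5 + (178/3)x^4 + 79x^3 + 58x^2 + 20x + 7/3

g(x) = 4x^7 + 24x^5 + (178/3)x^4 + 79x^3 + 58x^2 + 20x + 7/3


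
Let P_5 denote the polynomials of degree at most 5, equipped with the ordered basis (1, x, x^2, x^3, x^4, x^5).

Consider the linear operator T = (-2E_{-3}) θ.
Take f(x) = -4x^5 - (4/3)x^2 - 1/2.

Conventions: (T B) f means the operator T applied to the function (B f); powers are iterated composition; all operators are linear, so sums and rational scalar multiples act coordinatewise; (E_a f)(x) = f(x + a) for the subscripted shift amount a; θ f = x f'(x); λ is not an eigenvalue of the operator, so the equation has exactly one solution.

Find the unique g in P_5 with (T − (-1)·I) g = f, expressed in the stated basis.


g(x) = (4/9)x^5 + (200/21)x^4 + (720/7)x^3 + (7924/9)x^2 + (228824/21)x - 633559/14

write g with unknown coordinates in the stated basis and equate coefficients in (T − (-1)·I) g = f
solving from the highest basis element down gives g = (4/9)x^5 + (200/21)x^4 + (720/7)x^3 + (7924/9)x^2 + (228824/21)x - 633559/14
check: T g = -(40/9)x^5 - (200/21)x^4 - (720/7)x^3 - (7936/9)x^2 - (228824/21)x + 316776/7
so T g − (-1)·g = -4x^5 - (4/3)x^2 - 1/2 = f ✓


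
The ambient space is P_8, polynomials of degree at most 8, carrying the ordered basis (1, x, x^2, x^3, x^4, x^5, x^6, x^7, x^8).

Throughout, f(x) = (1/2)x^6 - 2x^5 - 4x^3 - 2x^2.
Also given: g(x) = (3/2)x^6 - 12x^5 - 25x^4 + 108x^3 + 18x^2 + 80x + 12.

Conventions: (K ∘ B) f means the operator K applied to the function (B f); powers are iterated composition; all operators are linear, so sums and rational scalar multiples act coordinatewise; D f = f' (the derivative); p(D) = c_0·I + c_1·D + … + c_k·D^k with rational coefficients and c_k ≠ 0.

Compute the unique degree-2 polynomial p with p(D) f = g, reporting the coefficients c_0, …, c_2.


D^0 f = (1/2)x^6 - 2x^5 - 4x^3 - 2x^2
D^1 f = 3x^5 - 10x^4 - 12x^2 - 4x
D^2 f = 15x^4 - 40x^3 - 24x - 4
matching coefficients of g against c_0 f + c_1 Df + … from the top degree down determines the c_i
solution: c_0 = 3, c_1 = -2, c_2 = -3

c_0 = 3, c_1 = -2, c_2 = -3


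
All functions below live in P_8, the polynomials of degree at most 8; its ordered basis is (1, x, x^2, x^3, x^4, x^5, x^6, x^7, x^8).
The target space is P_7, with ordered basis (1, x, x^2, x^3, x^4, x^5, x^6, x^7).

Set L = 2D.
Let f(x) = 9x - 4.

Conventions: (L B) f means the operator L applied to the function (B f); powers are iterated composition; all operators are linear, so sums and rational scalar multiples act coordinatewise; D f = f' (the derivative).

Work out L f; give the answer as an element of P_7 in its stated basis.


g(x) = 18

D f = 9
(2D) f = 18


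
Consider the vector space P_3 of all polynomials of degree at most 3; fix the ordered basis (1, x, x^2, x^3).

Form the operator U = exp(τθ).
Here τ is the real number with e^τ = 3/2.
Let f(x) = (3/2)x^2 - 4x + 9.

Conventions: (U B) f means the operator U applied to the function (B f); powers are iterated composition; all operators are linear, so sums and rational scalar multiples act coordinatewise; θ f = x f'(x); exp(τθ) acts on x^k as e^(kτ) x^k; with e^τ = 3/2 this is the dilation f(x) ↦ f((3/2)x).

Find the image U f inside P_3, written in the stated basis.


the result is g(x) = (27/8)x^2 - 6x + 9

exp(τθ) x^k = e^(kτ) x^k; with e^τ = 3/2 this sends x^k to (3/2)^k x^k
x ↦ 3/2 x
x^2 ↦ 9/4 x^2
applying this coordinatewise to f: exp(τθ) f = (27/8)x^2 - 6x + 9


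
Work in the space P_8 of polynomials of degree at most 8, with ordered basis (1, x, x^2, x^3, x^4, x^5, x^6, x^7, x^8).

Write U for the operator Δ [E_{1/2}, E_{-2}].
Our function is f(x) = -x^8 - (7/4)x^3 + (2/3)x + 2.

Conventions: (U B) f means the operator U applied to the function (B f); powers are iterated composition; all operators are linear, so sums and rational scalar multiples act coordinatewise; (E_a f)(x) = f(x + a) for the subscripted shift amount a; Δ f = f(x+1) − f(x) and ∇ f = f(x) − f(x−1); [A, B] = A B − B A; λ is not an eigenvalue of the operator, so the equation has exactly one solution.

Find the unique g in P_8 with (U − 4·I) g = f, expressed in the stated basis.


write g with unknown coordinates in the stated basis and equate coefficients in (U − 4·I) g = f
solving from the highest basis element down gives g = (1/4)x^8 + (7/16)x^3 - (1/6)x - 1/2
check: U g = 0
so U g − 4·g = -x^8 - (7/4)x^3 + (2/3)x + 2 = f ✓

the result is g(x) = (1/4)x^8 + (7/16)x^3 - (1/6)x - 1/2


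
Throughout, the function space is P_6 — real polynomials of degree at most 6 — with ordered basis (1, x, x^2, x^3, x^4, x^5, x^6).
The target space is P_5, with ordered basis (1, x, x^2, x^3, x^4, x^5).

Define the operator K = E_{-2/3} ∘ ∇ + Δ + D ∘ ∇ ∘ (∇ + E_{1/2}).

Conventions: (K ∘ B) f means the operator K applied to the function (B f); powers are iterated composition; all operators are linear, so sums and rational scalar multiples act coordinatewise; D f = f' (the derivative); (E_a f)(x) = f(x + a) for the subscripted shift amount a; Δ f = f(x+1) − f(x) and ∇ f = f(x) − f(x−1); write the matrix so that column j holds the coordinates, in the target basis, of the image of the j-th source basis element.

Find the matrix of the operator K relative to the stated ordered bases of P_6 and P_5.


the matrix is [[0, 2, 2/3, 34/3, -797/27, 6782/81, -129581/648]; [0, 0, 4, 2, 136/3, -3985/27, 13564/27]; [0, 0, 0, 6, 4, 340/3, -3985/9]; [0, 0, 0, 0, 8, 20/3, 680/3]; [0, 0, 0, 0, 0, 10, 10]; [0, 0, 0, 0, 0, 0, 12]] (rows listed top to bottom)

image of 1: 0
image of x: 2
image of x^2: 4x + 2/3
image of x^3: 6x^2 + 2x + 34/3
image of x^4: 8x^3 + 4x^2 + (136/3)x - 797/27
image of x^5: 10x^4 + (20/3)x^3 + (340/3)x^2 - (3985/27)x + 6782/81
image of x^6: 12x^5 + 10x^4 + (680/3)x^3 - (3985/9)x^2 + (13564/27)x - 129581/648
each image's coordinates form column j of the matrix


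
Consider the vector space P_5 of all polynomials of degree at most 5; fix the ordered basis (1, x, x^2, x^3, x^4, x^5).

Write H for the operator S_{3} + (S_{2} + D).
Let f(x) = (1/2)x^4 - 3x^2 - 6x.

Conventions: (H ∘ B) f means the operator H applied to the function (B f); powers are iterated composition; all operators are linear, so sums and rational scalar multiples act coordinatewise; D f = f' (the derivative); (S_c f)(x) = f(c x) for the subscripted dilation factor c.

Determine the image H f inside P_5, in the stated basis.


g(x) = (97/2)x^4 + 2x^3 - 39x^2 - 36x - 6

S_{3} f = (81/2)x^4 - 27x^2 - 18x
S_{2} f = 8x^4 - 12x^2 - 12x
D f = 2x^3 - 6x - 6
(S_{2} + D) f = 8x^4 + 2x^3 - 12x^2 - 18x - 6
(S_{3} + (S_{2} + D)) f = (97/2)x^4 + 2x^3 - 39x^2 - 36x - 6


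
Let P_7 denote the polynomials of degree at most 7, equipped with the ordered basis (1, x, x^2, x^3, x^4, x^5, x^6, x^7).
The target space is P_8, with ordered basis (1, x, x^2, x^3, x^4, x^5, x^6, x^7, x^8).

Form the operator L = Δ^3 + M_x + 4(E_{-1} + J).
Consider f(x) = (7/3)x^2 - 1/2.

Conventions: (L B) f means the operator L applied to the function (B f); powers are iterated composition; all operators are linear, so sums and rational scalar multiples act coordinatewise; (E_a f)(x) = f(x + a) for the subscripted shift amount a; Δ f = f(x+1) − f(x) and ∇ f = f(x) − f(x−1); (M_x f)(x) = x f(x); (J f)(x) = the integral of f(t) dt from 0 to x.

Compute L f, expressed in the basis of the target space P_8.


Δ f = (14/3)x + 7/3
Δ Δ f = 14/3
Δ Δ Δ f = 0
M_x f = (7/3)x^3 - (1/2)x
E_{-1} f = (7/3)x^2 - (14/3)x + 11/6
J f = (7/9)x^3 - (1/2)x
(E_{-1} + J) f = (7/9)x^3 + (7/3)x^2 - (31/6)x + 11/6
(4(E_{-1} + J)) f = (28/9)x^3 + (28/3)x^2 - (62/3)x + 22/3
(Δ^3 + M_x + 4(E_{-1} + J)) f = (49/9)x^3 + (28/3)x^2 - (127/6)x + 22/3

g(x) = (49/9)x^3 + (28/3)x^2 - (127/6)x + 22/3


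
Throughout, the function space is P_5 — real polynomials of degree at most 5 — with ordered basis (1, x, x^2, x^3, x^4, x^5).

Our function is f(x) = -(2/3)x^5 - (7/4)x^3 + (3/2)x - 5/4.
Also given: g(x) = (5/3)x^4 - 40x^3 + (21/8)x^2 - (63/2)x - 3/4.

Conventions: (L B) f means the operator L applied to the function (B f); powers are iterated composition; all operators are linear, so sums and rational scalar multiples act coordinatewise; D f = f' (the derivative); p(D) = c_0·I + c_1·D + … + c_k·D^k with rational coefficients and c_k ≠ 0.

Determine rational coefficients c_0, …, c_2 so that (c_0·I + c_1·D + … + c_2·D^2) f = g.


p(D) = -(1/2)·D + 3·D^2, i.e. c_0 = 0, c_1 = -1/2, c_2 = 3

D^0 f = -(2/3)x^5 - (7/4)x^3 + (3/2)x - 5/4
D^1 f = -(10/3)x^4 - (21/4)x^2 + 3/2
D^2 f = -(40/3)x^3 - (21/2)x
matching coefficients of g against c_0 f + c_1 Df + … from the top degree down determines the c_i
solution: c_0 = 0, c_1 = -1/2, c_2 = 3


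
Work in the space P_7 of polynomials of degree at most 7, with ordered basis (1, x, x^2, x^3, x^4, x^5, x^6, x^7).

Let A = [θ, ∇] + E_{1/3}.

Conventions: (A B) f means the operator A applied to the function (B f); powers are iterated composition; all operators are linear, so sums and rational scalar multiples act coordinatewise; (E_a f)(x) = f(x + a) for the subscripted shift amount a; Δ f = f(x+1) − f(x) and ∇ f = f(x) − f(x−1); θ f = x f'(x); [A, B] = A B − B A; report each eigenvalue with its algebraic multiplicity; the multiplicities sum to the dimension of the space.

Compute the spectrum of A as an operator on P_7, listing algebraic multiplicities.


λ = 1 (multiplicity 8)

image of 1: 1
image of x: x - 2/3
image of x^2: x^2 - (4/3)x + 19/9
image of x^3: x^3 - 2x^2 + (19/3)x - 80/27
image of x^4: x^4 - (8/3)x^3 + (38/3)x^2 - (320/27)x + 325/81
image of x^5: x^5 - (10/3)x^4 + (190/9)x^3 - (800/27)x^2 + (1625/81)x - 1214/243
image of x^6: x^6 - 4x^5 + (95/3)x^4 - (1600/27)x^3 + (1625/27)x^2 - (2428/81)x + 4375/729
image of x^7: x^7 - (14/3)x^6 + (133/3)x^5 - (2800/27)x^4 + (11375/81)x^3 - (8498/81)x^2 + (30625/729)x - 15308/2187
the matrix is upper triangular; its diagonal is (1, 1, 1, 1, 1, 1, 1, 1)
for a triangular matrix the eigenvalues are the diagonal entries, with algebraic multiplicity their repetition count


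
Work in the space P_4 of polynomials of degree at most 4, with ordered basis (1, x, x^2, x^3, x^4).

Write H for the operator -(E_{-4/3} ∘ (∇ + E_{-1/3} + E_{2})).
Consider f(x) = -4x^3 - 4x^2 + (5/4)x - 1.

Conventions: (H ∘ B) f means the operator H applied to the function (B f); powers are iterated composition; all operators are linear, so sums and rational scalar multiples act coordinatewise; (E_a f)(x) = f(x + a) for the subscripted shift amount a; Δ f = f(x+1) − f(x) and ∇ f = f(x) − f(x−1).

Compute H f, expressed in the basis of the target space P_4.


the result is g(x) = 8x^3 + 8x^2 - (47/6)x + 218/9

∇ f = -12x^2 + 4x + 5/4
E_{-1/3} f = -4x^3 + (31/12)x - 185/108
E_{2} f = -4x^3 - 28x^2 - (251/4)x - 93/2
(∇ + E_{-1/3} + E_{2}) f = -8x^3 - 40x^2 - (337/6)x - 1268/27
E_{-4/3} (∇ + E_{-1/3} + E_{2}) f = -8x^3 - 8x^2 + (47/6)x - 218/9
(-(E_{-4/3} ∘ (∇ + E_{-1/3} + E_{2}))) f = 8x^3 + 8x^2 - (47/6)x + 218/9


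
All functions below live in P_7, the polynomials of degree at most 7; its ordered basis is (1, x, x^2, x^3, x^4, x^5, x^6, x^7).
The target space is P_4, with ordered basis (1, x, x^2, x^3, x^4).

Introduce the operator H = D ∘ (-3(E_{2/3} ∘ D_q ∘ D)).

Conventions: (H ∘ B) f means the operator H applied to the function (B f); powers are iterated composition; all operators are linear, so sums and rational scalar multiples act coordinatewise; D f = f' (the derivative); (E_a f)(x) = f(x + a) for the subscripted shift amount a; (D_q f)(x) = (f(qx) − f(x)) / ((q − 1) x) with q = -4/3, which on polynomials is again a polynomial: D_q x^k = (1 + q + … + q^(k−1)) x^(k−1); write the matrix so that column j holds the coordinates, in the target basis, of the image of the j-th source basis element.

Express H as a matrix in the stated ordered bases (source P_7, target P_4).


image of 1: 0
image of x: 0
image of x^2: 0
image of x^3: 3
image of x^4: -(104/3)x - 208/9
image of x^5: (125/3)x^2 + (500/9)x + 500/27
image of x^6: -(1448/9)x^3 - (2896/9)x^2 - (5792/27)x - 11584/243
image of x^7: (16835/81)x^4 + (134680/243)x^3 + (134680/243)x^2 + (538720/2187)x + 269360/6561
each image's coordinates form column j of the matrix

the matrix is [[0, 0, 0, 3, -208/9, 500/27, -11584/243, 269360/6561]; [0, 0, 0, 0, -104/3, 500/9, -5792/27, 538720/2187]; [0, 0, 0, 0, 0, 125/3, -2896/9, 134680/243]; [0, 0, 0, 0, 0, 0, -1448/9, 134680/243]; [0, 0, 0, 0, 0, 0, 0, 16835/81]] (rows listed top to bottom)


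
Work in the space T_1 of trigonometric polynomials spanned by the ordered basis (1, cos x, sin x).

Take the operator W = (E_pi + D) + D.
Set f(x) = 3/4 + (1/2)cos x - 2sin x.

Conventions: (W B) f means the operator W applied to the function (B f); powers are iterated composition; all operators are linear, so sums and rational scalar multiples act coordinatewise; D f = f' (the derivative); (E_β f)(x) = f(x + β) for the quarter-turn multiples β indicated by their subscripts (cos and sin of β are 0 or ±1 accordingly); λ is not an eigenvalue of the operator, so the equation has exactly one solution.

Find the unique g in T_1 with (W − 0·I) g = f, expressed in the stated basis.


write g with unknown coordinates in the stated basis and equate coefficients in (W − 0·I) g = f
solving from the highest basis element down gives g = 3/4 + (7/10)cos x + (3/5)sin x
check: W g = 3/4 + (1/2)cos x - 2sin x
so W g − 0·g = 3/4 + (1/2)cos x - 2sin x = f ✓

g(x) = 3/4 + (7/10)cos x + (3/5)sin x


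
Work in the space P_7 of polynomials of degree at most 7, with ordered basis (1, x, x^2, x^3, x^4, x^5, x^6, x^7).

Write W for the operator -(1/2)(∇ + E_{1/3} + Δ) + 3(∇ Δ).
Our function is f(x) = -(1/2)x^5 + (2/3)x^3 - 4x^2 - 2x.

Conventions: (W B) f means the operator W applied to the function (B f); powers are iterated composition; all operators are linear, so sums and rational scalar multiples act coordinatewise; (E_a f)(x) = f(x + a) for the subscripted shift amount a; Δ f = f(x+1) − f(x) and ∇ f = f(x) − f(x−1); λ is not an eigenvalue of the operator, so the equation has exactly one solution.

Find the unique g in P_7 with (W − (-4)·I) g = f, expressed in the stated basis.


write g with unknown coordinates in the stated basis and equate coefficients in (W − (-4)·I) g = f
solving from the highest basis element down gives g = -(1/7)x^5 - (5/21)x^4 + (338/147)x^3 + (4190/1323)x^2 - (85475/9261)x - 618409/83349
check: W g = (1/14)x^5 + (20/21)x^4 - (418/49)x^3 - (22052/1323)x^2 + (323378/9261)x + 2473636/83349
so W g − (-4)·g = -(1/2)x^5 + (2/3)x^3 - 4x^2 - 2x = f ✓

the result is g(x) = -(1/7)x^5 - (5/21)x^4 + (338/147)x^3 + (4190/1323)x^2 - (85475/9261)x - 618409/83349


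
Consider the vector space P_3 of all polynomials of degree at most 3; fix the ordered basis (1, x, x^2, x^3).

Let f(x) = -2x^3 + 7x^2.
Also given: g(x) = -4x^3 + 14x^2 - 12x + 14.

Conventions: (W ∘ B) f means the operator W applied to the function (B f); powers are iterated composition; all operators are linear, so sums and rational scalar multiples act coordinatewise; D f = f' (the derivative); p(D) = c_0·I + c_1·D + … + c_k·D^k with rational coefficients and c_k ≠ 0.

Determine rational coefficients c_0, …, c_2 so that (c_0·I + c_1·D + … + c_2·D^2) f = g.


c_0 = 2, c_1 = 0, c_2 = 1

D^0 f = -2x^3 + 7x^2
D^1 f = -6x^2 + 14x
D^2 f = -12x + 14
matching coefficients of g against c_0 f + c_1 Df + … from the top degree down determines the c_i
solution: c_0 = 2, c_1 = 0, c_2 = 1


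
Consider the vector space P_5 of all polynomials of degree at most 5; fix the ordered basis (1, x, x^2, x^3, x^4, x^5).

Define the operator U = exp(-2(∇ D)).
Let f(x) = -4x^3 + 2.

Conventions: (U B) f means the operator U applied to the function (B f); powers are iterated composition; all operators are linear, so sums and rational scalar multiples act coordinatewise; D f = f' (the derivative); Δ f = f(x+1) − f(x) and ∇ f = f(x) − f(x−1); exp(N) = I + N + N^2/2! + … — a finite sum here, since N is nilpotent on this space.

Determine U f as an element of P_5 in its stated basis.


order-1 term: 48x - 24
the series for exp(-2(∇ D)) f terminates at order 1
exp(-2(∇ D)) f = -4x^3 + 48x - 22

g(x) = -4x^3 + 48x - 22


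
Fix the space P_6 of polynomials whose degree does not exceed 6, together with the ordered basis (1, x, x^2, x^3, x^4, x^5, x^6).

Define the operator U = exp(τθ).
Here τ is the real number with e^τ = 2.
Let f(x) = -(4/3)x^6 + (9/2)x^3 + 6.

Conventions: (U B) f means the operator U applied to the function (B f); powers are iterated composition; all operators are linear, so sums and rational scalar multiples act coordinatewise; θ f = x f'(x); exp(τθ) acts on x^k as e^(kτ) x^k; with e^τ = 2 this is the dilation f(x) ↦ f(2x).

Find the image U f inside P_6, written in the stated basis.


exp(τθ) x^k = e^(kτ) x^k; with e^τ = 2 this sends x^k to 2^k x^k
x^3 ↦ 8 x^3
x^6 ↦ 64 x^6
applying this coordinatewise to f: exp(τθ) f = -(256/3)x^6 + 36x^3 + 6

g(x) = -(256/3)x^6 + 36x^3 + 6


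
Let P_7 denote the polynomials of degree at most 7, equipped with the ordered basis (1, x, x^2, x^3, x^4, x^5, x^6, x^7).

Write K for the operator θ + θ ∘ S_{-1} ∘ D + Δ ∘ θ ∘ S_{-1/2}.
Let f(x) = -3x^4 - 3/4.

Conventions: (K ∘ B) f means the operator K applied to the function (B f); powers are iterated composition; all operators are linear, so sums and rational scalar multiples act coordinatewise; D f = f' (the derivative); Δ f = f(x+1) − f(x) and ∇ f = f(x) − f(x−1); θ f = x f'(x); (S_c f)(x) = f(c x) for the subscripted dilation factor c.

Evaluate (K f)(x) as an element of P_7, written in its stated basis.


θ f = -12x^4
D f = -12x^3
S_{-1} D f = 12x^3
θ S_{-1} D f = 36x^3
S_{-1/2} f = -(3/16)x^4 - 3/4
θ S_{-1/2} f = -(3/4)x^4
Δ θ S_{-1/2} f = -3x^3 - (9/2)x^2 - 3x - 3/4
(θ + θ ∘ S_{-1} ∘ D + Δ ∘ θ ∘ S_{-1/2}) f = -12x^4 + 33x^3 - (9/2)x^2 - 3x - 3/4

the result is g(x) = -12x^4 + 33x^3 - (9/2)x^2 - 3x - 3/4


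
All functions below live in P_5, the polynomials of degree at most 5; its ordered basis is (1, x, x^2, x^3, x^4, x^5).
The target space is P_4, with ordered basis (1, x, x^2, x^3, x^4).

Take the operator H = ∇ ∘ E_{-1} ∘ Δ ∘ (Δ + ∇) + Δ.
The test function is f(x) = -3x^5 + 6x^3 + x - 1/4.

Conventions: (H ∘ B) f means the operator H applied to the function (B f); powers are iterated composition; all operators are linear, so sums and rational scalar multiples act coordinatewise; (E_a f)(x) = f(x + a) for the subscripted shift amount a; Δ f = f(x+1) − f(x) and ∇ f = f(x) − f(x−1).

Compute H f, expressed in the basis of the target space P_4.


Δ f = -15x^4 - 30x^3 - 12x^2 + 3x + 4
∇ f = -15x^4 + 30x^3 - 12x^2 - 3x + 4
(Δ + ∇) f = -30x^4 - 24x^2 + 8
Δ (Δ + ∇) f = -120x^3 - 180x^2 - 168x - 54
E_{-1} Δ (Δ + ∇) f = -120x^3 + 180x^2 - 168x + 54
∇ (E_{-1} ∘ Δ) (Δ + ∇) f = -360x^2 + 720x - 468
Δ f = -15x^4 - 30x^3 - 12x^2 + 3x + 4
(∇ ∘ E_{-1} ∘ Δ ∘ (Δ + ∇) + Δ) f = -15x^4 - 30x^3 - 372x^2 + 723x - 464

the result is g(x) = -15x^4 - 30x^3 - 372x^2 + 723x - 464


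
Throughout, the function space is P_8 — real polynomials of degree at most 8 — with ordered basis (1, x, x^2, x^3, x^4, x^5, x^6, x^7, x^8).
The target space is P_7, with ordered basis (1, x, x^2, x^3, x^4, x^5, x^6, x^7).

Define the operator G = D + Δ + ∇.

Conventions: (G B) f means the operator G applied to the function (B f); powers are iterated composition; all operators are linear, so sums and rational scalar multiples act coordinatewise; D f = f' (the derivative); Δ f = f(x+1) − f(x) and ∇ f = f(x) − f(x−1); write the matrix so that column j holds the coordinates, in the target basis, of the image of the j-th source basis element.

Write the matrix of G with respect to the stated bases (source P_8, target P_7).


image of 1: 0
image of x: 3
image of x^2: 6x
image of x^3: 9x^2 + 2
image of x^4: 12x^3 + 8x
image of x^5: 15x^4 + 20x^2 + 2
image of x^6: 18x^5 + 40x^3 + 12x
image of x^7: 21x^6 + 70x^4 + 42x^2 + 2
image of x^8: 24x^7 + 112x^5 + 112x^3 + 16x
each image's coordinates form column j of the matrix

the matrix is [[0, 3, 0, 2, 0, 2, 0, 2, 0]; [0, 0, 6, 0, 8, 0, 12, 0, 16]; [0, 0, 0, 9, 0, 20, 0, 42, 0]; [0, 0, 0, 0, 12, 0, 40, 0, 112]; [0, 0, 0, 0, 0, 15, 0, 70, 0]; [0, 0, 0, 0, 0, 0, 18, 0, 112]; [0, 0, 0, 0, 0, 0, 0, 21, 0]; [0, 0, 0, 0, 0, 0, 0, 0, 24]] (rows listed top to bottom)


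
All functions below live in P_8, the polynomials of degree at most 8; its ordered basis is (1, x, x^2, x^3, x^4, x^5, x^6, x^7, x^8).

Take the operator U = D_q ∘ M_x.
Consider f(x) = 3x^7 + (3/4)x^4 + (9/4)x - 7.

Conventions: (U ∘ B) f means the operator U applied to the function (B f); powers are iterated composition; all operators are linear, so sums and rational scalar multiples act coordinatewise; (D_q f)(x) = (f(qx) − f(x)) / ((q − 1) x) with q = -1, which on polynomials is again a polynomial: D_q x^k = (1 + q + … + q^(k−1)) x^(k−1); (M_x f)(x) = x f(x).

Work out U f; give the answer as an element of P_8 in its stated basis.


M_x f = 3x^8 + (3/4)x^5 + (9/4)x^2 - 7x
D_q M_x f = (3/4)x^4 - 7

the image equals g(x) = (3/4)x^4 - 7


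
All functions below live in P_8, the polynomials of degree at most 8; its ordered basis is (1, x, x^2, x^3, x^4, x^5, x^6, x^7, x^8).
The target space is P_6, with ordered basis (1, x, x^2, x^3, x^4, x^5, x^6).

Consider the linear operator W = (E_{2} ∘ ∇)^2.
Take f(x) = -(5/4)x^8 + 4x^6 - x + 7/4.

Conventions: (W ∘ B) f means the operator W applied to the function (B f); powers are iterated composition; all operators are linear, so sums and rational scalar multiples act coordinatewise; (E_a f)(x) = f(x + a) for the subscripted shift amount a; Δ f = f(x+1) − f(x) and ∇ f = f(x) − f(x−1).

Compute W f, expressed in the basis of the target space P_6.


∇ f = -10x^7 + 35x^6 - 46x^5 + (55/2)x^4 + 10x^3 - 25x^2 + 14x - 15/4
E_{2} ∇ f = -10x^7 - 105x^6 - 466x^5 - (2265/2)x^4 - 1610x^3 - 1305x^2 - 526x - 271/4
∇ (E_{2} ∘ ∇) f = -70x^6 - 420x^5 - 1105x^4 - 1620x^3 - 1330x^2 - 540x - 139/2
E_{2} ∇ (E_{2} ∘ ∇) f = -70x^6 - 1260x^5 - 9505x^4 - 38460x^3 - 87970x^2 - 107700x - 110059/2

g(x) = -70x^6 - 1260x^5 - 9505x^4 - 38460x^3 - 87970x^2 - 107700x - 110059/2


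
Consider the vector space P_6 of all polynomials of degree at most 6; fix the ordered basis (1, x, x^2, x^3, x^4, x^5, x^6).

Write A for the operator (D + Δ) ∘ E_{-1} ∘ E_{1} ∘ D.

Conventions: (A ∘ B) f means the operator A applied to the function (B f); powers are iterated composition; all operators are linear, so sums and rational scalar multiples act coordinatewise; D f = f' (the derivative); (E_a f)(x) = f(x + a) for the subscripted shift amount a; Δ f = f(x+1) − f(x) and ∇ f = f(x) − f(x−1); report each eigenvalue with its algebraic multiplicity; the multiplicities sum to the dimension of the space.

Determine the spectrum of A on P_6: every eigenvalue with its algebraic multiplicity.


image of 1: 0
image of x: 0
image of x^2: 4
image of x^3: 12x + 3
image of x^4: 24x^2 + 12x + 4
image of x^5: 40x^3 + 30x^2 + 20x + 5
image of x^6: 60x^4 + 60x^3 + 60x^2 + 30x + 6
the matrix is upper triangular; its diagonal is (0, 0, 0, 0, 0, 0, 0)
for a triangular matrix the eigenvalues are the diagonal entries, with algebraic multiplicity their repetition count

λ = 0 (multiplicity 7)


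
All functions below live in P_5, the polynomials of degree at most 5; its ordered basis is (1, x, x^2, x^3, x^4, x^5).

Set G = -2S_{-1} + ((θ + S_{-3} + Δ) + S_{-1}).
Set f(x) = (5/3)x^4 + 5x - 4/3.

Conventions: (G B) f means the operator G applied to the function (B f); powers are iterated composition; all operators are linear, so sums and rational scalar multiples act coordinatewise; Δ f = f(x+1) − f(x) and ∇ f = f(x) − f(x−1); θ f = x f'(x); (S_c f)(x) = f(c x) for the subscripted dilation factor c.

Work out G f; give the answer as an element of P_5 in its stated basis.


S_{-1} f = (5/3)x^4 - 5x - 4/3
(-2S_{-1}) f = -(10/3)x^4 + 10x + 8/3
θ f = (20/3)x^4 + 5x
S_{-3} f = 135x^4 - 15x - 4/3
Δ f = (20/3)x^3 + 10x^2 + (20/3)x + 20/3
(θ + S_{-3} + Δ) f = (425/3)x^4 + (20/3)x^3 + 10x^2 - (10/3)x + 16/3
S_{-1} f = (5/3)x^4 - 5x - 4/3
((θ + S_{-3} + Δ) + S_{-1}) f = (430/3)x^4 + (20/3)x^3 + 10x^2 - (25/3)x + 4
(-2S_{-1} + ((θ + S_{-3} + Δ) + S_{-1})) f = 140x^4 + (20/3)x^3 + 10x^2 + (5/3)x + 20/3

the image equals g(x) = 140x^4 + (20/3)x^3 + 10x^2 + (5/3)x + 20/3


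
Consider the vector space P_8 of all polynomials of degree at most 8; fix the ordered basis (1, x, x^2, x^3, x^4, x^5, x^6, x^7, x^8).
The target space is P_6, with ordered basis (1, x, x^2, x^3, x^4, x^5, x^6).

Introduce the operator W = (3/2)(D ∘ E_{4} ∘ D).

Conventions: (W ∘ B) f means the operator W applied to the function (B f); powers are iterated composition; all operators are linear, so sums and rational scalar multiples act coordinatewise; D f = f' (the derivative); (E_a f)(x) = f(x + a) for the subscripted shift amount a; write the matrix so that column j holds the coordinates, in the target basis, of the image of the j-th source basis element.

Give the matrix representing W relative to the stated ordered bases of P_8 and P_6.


image of 1: 0
image of x: 0
image of x^2: 3
image of x^3: 9x + 36
image of x^4: 18x^2 + 144x + 288
image of x^5: 30x^3 + 360x^2 + 1440x + 1920
image of x^6: 45x^4 + 720x^3 + 4320x^2 + 11520x + 11520
image of x^7: 63x^5 + 1260x^4 + 10080x^3 + 40320x^2 + 80640x + 64512
image of x^8: 84x^6 + 2016x^5 + 20160x^4 + 107520x^3 + 322560x^2 + 516096x + 344064
each image's coordinates form column j of the matrix

the matrix is [[0, 0, 3, 36, 288, 1920, 11520, 64512, 344064]; [0, 0, 0, 9, 144, 1440, 11520, 80640, 516096]; [0, 0, 0, 0, 18, 360, 4320, 40320, 322560]; [0, 0, 0, 0, 0, 30, 720, 10080, 107520]; [0, 0, 0, 0, 0, 0, 45, 1260, 20160]; [0, 0, 0, 0, 0, 0, 0, 63, 2016]; [0, 0, 0, 0, 0, 0, 0, 0, 84]] (rows listed top to bottom)


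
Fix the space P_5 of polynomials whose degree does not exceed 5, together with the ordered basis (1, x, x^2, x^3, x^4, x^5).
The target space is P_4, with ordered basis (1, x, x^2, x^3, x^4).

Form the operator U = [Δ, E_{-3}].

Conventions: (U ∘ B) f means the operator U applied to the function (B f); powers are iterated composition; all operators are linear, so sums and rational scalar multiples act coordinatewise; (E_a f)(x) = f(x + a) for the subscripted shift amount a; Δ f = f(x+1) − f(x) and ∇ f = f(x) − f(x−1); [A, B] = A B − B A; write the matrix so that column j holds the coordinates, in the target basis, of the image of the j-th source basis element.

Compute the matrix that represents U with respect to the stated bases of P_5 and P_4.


image of 1: 0
image of x: 0
image of x^2: 0
image of x^3: 0
image of x^4: 0
image of x^5: 0
each image's coordinates form column j of the matrix

the matrix is [[0, 0, 0, 0, 0, 0]; [0, 0, 0, 0, 0, 0]; [0, 0, 0, 0, 0, 0]; [0, 0, 0, 0, 0, 0]; [0, 0, 0, 0, 0, 0]] (rows listed top to bottom)


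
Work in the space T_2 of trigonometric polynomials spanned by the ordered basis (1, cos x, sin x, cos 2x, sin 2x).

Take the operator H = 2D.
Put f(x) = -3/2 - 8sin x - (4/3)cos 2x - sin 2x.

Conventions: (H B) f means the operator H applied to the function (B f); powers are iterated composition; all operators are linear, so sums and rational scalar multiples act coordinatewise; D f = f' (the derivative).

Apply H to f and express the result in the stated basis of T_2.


D f = -8cos x - 2cos 2x + (8/3)sin 2x
(2D) f = -16cos x - 4cos 2x + (16/3)sin 2x

g(x) = -16cos x - 4cos 2x + (16/3)sin 2x


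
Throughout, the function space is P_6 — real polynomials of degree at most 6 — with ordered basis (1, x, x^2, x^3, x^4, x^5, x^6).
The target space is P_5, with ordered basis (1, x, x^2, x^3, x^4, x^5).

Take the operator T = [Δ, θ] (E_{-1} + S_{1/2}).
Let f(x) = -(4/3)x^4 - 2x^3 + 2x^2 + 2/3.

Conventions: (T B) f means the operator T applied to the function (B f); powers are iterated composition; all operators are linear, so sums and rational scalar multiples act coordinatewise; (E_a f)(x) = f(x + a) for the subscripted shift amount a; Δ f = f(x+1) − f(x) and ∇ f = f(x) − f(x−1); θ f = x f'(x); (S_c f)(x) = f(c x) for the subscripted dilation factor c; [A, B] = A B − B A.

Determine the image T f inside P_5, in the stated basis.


E_{-1} f = -(4/3)x^4 + (10/3)x^3 - (14/3)x + 10/3
S_{1/2} f = -(1/12)x^4 - (1/4)x^3 + (1/2)x^2 + 2/3
(E_{-1} + S_{1/2}) f = -(17/12)x^4 + (37/12)x^3 + (1/2)x^2 - (14/3)x + 4
θ (E_{-1} + S_{1/2}) f = -(17/3)x^4 + (37/4)x^3 + x^2 - (14/3)x
Δ θ (E_{-1} + S_{1/2}) f = -(68/3)x^3 - (25/4)x^2 + (85/12)x - 1/12
Δ (E_{-1} + S_{1/2}) f = -(17/3)x^3 + (3/4)x^2 + (55/12)x - 5/2
θ Δ (E_{-1} + S_{1/2}) f = -17x^3 + (3/2)x^2 + (55/12)x
[Δ, θ] (E_{-1} + S_{1/2}) f = -(17/3)x^3 - (31/4)x^2 + (5/2)x - 1/12

the image equals g(x) = -(17/3)x^3 - (31/4)x^2 + (5/2)x - 1/12


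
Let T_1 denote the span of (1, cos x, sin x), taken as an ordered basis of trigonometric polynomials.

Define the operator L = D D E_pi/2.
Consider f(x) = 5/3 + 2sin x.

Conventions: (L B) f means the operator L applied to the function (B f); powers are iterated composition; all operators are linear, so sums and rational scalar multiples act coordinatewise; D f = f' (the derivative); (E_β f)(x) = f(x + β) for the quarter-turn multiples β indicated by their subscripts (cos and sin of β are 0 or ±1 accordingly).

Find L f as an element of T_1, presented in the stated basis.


the image equals g(x) = -2cos x

E_pi/2 f = 5/3 + 2cos x
D E_pi/2 f = -2sin x
D D E_pi/2 f = -2cos x


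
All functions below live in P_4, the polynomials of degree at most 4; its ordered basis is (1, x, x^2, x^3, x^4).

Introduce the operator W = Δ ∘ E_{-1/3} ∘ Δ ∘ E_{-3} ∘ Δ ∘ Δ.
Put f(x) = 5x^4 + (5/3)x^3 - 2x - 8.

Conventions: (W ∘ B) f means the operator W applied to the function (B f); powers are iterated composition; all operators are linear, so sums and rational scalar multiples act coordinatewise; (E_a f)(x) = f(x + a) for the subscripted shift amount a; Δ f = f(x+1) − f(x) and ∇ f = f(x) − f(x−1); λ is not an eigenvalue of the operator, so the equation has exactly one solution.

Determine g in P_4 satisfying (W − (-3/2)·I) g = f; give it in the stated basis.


the image equals g(x) = (10/3)x^4 + (10/9)x^3 - (4/3)x - 176/3

write g with unknown coordinates in the stated basis and equate coefficients in (W − (-3/2)·I) g = f
solving from the highest basis element down gives g = (10/3)x^4 + (10/9)x^3 - (4/3)x - 176/3
check: W g = 80
so W g − (-3/2)·g = 5x^4 + (5/3)x^3 - 2x - 8 = f ✓


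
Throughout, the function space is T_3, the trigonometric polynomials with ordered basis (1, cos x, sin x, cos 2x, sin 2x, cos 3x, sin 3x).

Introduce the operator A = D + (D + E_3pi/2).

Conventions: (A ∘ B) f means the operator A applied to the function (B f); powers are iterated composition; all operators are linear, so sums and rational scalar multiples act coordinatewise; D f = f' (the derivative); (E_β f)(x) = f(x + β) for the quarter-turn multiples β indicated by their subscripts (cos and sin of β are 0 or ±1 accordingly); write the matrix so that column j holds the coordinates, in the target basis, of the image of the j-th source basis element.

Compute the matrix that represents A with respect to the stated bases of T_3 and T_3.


image of 1: 1
image of cos x: -sin x
image of sin x: cos x
image of cos 2x: -cos 2x - 4sin 2x
image of sin 2x: 4cos 2x - sin 2x
image of cos 3x: -7sin 3x
image of sin 3x: 7cos 3x
each image's coordinates form column j of the matrix

the matrix is [[1, 0, 0, 0, 0, 0, 0]; [0, 0, 1, 0, 0, 0, 0]; [0, -1, 0, 0, 0, 0, 0]; [0, 0, 0, -1, 4, 0, 0]; [0, 0, 0, -4, -1, 0, 0]; [0, 0, 0, 0, 0, 0, 7]; [0, 0, 0, 0, 0, -7, 0]] (rows listed top to bottom)
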